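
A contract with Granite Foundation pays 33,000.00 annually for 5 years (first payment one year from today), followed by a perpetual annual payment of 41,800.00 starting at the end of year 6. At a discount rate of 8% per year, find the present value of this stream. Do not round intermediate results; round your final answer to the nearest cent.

PV of 5-year annuity: 33,000.00 × [1 − (1+0.08)^−5] / 0.08 = 131759.43122
Perpetuity value at year 5: 41,800.00 / 0.08 = 522500.00000
PV of perpetuity: 522500.00000 / (1+0.08)^5 = 355604.72045
Total PV = 131759.43122 + 355604.72045 = 487364.15167

487364.15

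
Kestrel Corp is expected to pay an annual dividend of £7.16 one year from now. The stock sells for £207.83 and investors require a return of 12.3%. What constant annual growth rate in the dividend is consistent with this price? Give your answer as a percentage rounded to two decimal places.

P = D₁/(r−g) ⇒ g = r − D₁/P = 0.123 − £7.16/£207.83 = 0.088549

8.85%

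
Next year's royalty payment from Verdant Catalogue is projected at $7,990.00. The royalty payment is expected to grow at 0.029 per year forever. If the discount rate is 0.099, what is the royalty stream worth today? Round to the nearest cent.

$114142.86

Growing perpetuity: P = D₁ / (r − g) = $7,990.0000 / (0.099 − 0.029) = $114,142.86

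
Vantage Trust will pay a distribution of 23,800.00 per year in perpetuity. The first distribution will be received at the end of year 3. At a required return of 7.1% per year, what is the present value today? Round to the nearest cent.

Value at end of year 2: C / r = 23,800.00 / 0.071 = 335,211.2676
Discount to today: PV = 335,211.2676 / (1 + 0.071)^2 = 335,211.2676 / 1.147041 = 292,240.01

292240.01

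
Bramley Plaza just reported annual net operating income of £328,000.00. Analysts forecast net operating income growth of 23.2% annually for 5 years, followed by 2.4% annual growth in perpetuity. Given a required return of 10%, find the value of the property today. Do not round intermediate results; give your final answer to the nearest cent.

£10122219.19

D_1 = 404096.00000
D_2 = 497846.27200
D_3 = 613346.60710
D_4 = 755643.01995
D_5 = 930952.20058
Terminal value at year 5: TV = D_5×(1+g_2)/(r−g_2) = 953295.05339/0.076 = 12543355.96572
P_0 = D_1/(1+r)^1 + D_2/(1+r)^2 + D_3/(1+r)^3 + D_4/(1+r)^4 + D_5/(1+r)^5 + TV/(1+r)^5
    = 367360.00000 + 411443.20000 + 460816.38400 + 516114.35008 + 578048.07209 + 7788437.18184 = 10122219.18801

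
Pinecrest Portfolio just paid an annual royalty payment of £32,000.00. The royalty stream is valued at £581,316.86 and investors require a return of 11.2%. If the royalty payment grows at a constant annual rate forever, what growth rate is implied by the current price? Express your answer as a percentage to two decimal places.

P = D₀(1+g)/(r−g) ⇒ P(r−g) = D₀(1+g) ⇒ g(P+D₀) = P·r − D₀
g = (P·r − D₀)/(P + D₀) = (£581,316.86×0.112 − £32,000.00) / (£581,316.86 + £32,000.00) = 0.053981

5.40%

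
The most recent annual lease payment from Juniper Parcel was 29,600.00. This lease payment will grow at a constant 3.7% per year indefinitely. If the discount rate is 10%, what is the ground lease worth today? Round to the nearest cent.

D₁ = D₀ × (1 + g) = 29,600.00 × 1.037 = 30,695.2000
Growing perpetuity: P = D₁ / (r − g) = 30,695.2000 / (0.1 − 0.037) = 487,225.40

487225.40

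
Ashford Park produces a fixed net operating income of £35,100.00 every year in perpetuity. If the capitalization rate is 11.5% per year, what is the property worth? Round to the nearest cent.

£305217.39

Level perpetuity: PV = C / r = £35,100.00 / 0.115 = £305,217.39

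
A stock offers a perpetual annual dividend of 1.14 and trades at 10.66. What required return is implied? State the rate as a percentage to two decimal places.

10.69%

P = C/r ⇒ r = C/P = 1.14/10.66 = 0.106942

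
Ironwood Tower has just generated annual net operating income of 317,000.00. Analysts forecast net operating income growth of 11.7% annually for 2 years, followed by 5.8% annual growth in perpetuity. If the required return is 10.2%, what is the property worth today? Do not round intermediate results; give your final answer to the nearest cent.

D_1 = 354089.00000
D_2 = 395517.41300
Terminal value at year 2: TV = D_2×(1+g_2)/(r−g_2) = 418457.42295/0.044 = 9510395.97623
P_0 = D_1/(1+r)^1 + D_2/(1+r)^2 + TV/(1+r)^2
    = 321314.88203 + 325688.49658 + 7831327.94048 = 8478331.31909

8478331.32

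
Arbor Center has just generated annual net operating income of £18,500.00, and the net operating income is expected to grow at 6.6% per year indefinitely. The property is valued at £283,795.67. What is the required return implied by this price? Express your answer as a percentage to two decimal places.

D₁ = £18,500.00 × 1.066 = £19,721.0000
P = D₁/(r − g) ⇒ r = D₁/P + g = £19,721.0000/£283,795.67 + 0.066 = 0.069490 + 0.066 = 0.135490

13.55%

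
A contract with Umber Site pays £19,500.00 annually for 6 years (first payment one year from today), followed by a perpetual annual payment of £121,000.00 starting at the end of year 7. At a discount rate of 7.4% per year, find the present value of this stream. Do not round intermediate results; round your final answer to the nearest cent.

£1157248.24

PV of 6-year annuity: £19,500.00 × [1 − (1+0.074)^−6] / 0.074 = 91810.78227
Perpetuity value at year 6: £121,000.00 / 0.074 = 1635135.13514
PV of perpetuity: 1635135.13514 / (1+0.074)^6 = 1065437.46052
Total PV = 91810.78227 + 1065437.46052 = 1157248.24279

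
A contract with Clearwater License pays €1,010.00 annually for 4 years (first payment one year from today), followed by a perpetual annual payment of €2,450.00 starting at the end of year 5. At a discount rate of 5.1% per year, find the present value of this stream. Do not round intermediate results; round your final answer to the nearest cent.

PV of 4-year annuity: €1,010.00 × [1 − (1+0.051)^−4] / 0.051 = 3573.10635
Perpetuity value at year 4: €2,450.00 / 0.051 = 48039.21569
PV of perpetuity: 48039.21569 / (1+0.051)^4 = 39371.77950
Total PV = 3573.10635 + 39371.77950 = 42944.88584

€42944.89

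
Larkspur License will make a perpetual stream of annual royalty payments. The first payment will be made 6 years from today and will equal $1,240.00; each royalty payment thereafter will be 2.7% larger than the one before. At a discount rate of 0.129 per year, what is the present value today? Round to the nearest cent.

$6627.53

Value at end of year 5: C₁ / (r − g) = $1,240.00 / (0.129 − 0.027) = $12,156.8627
Discount to today: PV = $12,156.8627 / (1 + 0.129)^5 = $12,156.8627 / 1.834297 = $6,627.53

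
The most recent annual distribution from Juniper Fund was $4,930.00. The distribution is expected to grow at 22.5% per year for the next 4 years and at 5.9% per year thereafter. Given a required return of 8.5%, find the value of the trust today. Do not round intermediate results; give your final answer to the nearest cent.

$353239.79

D_1 = 6039.25000
D_2 = 7398.08125
D_3 = 9062.64953
D_4 = 11101.74568
Terminal value at year 4: TV = D_4×(1+g_2)/(r−g_2) = 11756.74867/0.026 = 452182.64118
P_0 = D_1/(1+r)^1 + D_2/(1+r)^2 + D_3/(1+r)^3 + D_4/(1+r)^4 + TV/(1+r)^4
    = 5566.12903 + 6284.33923 + 7095.22171 + 8010.73419 + 326283.36567 = 353239.78983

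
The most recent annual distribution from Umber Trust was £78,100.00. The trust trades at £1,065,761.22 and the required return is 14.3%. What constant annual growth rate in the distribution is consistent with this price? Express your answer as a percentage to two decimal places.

P = D₀(1+g)/(r−g) ⇒ P(r−g) = D₀(1+g) ⇒ g(P+D₀) = P·r − D₀
g = (P·r − D₀)/(P + D₀) = (£1,065,761.22×0.143 − £78,100.00) / (£1,065,761.22 + £78,100.00) = 0.064959

6.50%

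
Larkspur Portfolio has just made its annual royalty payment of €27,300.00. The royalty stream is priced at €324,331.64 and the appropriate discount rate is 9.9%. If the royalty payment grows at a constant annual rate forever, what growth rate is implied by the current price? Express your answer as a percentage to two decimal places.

1.37%

P = D₀(1+g)/(r−g) ⇒ P(r−g) = D₀(1+g) ⇒ g(P+D₀) = P·r − D₀
g = (P·r − D₀)/(P + D₀) = (€324,331.64×0.099 − €27,300.00) / (€324,331.64 + €27,300.00) = 0.013676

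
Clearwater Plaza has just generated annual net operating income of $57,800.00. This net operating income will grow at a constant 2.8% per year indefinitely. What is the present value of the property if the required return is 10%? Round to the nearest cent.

D₁ = D₀ × (1 + g) = $57,800.00 × 1.028 = $59,418.4000
Growing perpetuity: P = D₁ / (r − g) = $59,418.4000 / (0.1 − 0.028) = $825,255.56

$825255.56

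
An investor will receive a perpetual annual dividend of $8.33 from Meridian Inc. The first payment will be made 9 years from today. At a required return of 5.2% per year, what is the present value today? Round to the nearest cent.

$106.79

Value at end of year 8: C / r = $8.33 / 0.052 = $160.1923
Discount to today: PV = $160.1923 / (1 + 0.052)^8 = $160.1923 / 1.500120 = $106.79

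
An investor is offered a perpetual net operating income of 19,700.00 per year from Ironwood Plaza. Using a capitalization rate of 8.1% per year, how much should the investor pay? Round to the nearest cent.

243209.88

Level perpetuity: PV = C / r = 19,700.00 / 0.081 = 243,209.88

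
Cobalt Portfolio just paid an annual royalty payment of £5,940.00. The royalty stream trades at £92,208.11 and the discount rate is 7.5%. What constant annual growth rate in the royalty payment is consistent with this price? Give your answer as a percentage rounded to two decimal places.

0.99%

P = D₀(1+g)/(r−g) ⇒ P(r−g) = D₀(1+g) ⇒ g(P+D₀) = P·r − D₀
g = (P·r − D₀)/(P + D₀) = (£92,208.11×0.075 − £5,940.00) / (£92,208.11 + £5,940.00) = 0.009940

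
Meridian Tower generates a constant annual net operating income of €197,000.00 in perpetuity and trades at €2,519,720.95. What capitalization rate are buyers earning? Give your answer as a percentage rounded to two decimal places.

P = C/r ⇒ r = C/P = €197,000.00/€2,519,720.95 = 0.078183

7.82%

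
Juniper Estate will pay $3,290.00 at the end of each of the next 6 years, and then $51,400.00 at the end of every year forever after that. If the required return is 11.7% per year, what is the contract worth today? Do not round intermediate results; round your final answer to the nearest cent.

$239824.34

PV of 6-year annuity: $3,290.00 × [1 − (1+0.117)^−6] / 0.117 = 13642.24400
Perpetuity value at year 6: $51,400.00 / 0.117 = 439316.23932
PV of perpetuity: 439316.23932 / (1+0.117)^6 = 226182.09301
Total PV = 13642.24400 + 226182.09301 = 239824.33700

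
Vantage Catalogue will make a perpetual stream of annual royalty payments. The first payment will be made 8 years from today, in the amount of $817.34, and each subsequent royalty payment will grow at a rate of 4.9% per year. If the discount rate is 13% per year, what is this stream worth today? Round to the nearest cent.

$4289.12

Value at end of year 7: C₁ / (r − g) = $817.34 / (0.13 − 0.049) = $10,090.6173
Discount to today: PV = $10,090.6173 / (1 + 0.13)^7 = $10,090.6173 / 2.352605 = $4,289.12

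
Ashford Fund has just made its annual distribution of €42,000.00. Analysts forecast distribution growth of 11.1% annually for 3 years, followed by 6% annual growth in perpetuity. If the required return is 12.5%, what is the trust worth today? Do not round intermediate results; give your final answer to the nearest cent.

€782559.44

D_1 = 46662.00000
D_2 = 51841.48200
D_3 = 57595.88650
Terminal value at year 3: TV = D_3×(1+g_2)/(r−g_2) = 61051.63969/0.065 = 939255.99526
P_0 = D_1/(1+r)^1 + D_2/(1+r)^2 + D_3/(1+r)^3 + TV/(1+r)^3
    = 41477.33333 + 40961.17096 + 40451.43195 + 659669.50559 = 782559.44183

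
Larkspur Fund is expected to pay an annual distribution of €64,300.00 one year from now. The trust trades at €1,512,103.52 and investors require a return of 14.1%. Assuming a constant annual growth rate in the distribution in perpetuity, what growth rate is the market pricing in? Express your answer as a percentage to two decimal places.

P = D₁/(r−g) ⇒ g = r − D₁/P = 0.141 − €64,300.00/€1,512,103.52 = 0.098476

9.85%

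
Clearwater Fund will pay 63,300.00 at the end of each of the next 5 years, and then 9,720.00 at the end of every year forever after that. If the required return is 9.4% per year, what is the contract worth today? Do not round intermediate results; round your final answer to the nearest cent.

309666.61

PV of 5-year annuity: 63,300.00 × [1 − (1+0.094)^−5] / 0.094 = 243680.61469
Perpetuity value at year 5: 9,720.00 / 0.094 = 103404.25532
PV of perpetuity: 103404.25532 / (1+0.094)^5 = 65985.99979
Total PV = 243680.61469 + 65985.99979 = 309666.61448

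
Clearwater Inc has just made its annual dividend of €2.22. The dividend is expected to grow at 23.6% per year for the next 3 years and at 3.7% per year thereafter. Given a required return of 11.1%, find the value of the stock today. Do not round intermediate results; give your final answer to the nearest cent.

D_1 = 2.74392
D_2 = 3.39149
D_3 = 4.19188
Terminal value at year 3: TV = D_3×(1+g_2)/(r−g_2) = 4.34698/0.074 = 58.74291
P_0 = D_1/(1+r)^1 + D_2/(1+r)^2 + D_3/(1+r)^3 + TV/(1+r)^3
    = 2.46977 + 2.74765 + 3.05679 + 42.83643 = 51.11065

€51.11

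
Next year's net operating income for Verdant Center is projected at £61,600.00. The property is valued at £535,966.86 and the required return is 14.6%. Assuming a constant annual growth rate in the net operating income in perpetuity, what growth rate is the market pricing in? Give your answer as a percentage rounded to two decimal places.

3.11%

P = D₁/(r−g) ⇒ g = r − D₁/P = 0.146 − £61,600.00/£535,966.86 = 0.031068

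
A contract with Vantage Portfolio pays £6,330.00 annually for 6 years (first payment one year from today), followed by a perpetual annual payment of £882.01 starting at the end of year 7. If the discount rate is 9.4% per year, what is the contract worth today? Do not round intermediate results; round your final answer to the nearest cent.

£33533.59

PV of 6-year annuity: £6,330.00 × [1 − (1+0.094)^−6] / 0.094 = 28060.38525
Perpetuity value at year 6: £882.01 / 0.094 = 9383.08511
PV of perpetuity: 9383.08511 / (1+0.094)^6 = 5473.20511
Total PV = 28060.38525 + 5473.20511 = 33533.59036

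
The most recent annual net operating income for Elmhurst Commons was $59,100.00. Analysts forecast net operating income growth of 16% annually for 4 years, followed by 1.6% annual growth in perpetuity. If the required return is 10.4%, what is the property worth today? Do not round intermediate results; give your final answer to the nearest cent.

$1099613.88

D_1 = 68556.00000
D_2 = 79524.96000
D_3 = 92248.95360
D_4 = 107008.78618
Terminal value at year 4: TV = D_4×(1+g_2)/(r−g_2) = 108720.92675/0.088 = 1235465.07676
P_0 = D_1/(1+r)^1 + D_2/(1+r)^2 + D_3/(1+r)^3 + D_4/(1+r)^4 + TV/(1+r)^4
    = 62097.82609 + 65247.71582 + 68557.38256 + 72034.93095 + 831676.02098 = 1099613.87639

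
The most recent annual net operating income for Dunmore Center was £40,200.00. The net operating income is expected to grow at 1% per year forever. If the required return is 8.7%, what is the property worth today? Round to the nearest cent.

D₁ = D₀ × (1 + g) = £40,200.00 × 1.01 = £40,602.0000
Growing perpetuity: P = D₁ / (r − g) = £40,602.0000 / (0.087 − 0.01) = £527,298.70

£527298.70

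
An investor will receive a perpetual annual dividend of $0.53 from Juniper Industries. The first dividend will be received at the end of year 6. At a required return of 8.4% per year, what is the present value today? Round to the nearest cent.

$4.22

Value at end of year 5: C / r = $0.53 / 0.084 = $6.3095
Discount to today: PV = $6.3095 / (1 + 0.084)^5 = $6.3095 / 1.496740 = $4.22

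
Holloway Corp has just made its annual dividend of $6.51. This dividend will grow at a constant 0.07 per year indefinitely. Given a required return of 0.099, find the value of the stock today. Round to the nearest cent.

D₁ = D₀ × (1 + g) = $6.51 × 1.07 = $6.9657
Growing perpetuity: P = D₁ / (r − g) = $6.9657 / (0.099 − 0.07) = $240.20

$240.20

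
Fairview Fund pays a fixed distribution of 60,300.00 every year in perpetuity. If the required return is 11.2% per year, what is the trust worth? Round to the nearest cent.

538392.86

Level perpetuity: PV = C / r = 60,300.00 / 0.112 = 538,392.86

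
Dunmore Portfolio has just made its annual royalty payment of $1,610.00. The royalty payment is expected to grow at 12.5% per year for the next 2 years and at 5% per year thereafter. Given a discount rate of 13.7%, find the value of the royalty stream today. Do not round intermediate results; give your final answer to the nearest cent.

$22192.25

D_1 = 1811.25000
D_2 = 2037.65625
Terminal value at year 2: TV = D_2×(1+g_2)/(r−g_2) = 2139.53906/0.087 = 24592.40302
P_0 = D_1/(1+r)^1 + D_2/(1+r)^2 + TV/(1+r)^2
    = 1593.00792 + 1576.19517 + 19023.04512 = 22192.24820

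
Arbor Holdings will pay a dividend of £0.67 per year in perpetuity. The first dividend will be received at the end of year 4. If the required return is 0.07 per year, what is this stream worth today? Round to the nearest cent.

£7.81

Value at end of year 3: C / r = £0.67 / 0.07 = £9.5714
Discount to today: PV = £9.5714 / (1 + 0.07)^3 = £9.5714 / 1.225043 = £7.81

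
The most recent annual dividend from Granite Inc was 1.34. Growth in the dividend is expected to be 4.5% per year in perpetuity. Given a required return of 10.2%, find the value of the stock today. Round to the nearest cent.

D₁ = D₀ × (1 + g) = 1.34 × 1.045 = 1.4003
Growing perpetuity: P = D₁ / (r − g) = 1.4003 / (0.102 − 0.045) = 24.57

24.57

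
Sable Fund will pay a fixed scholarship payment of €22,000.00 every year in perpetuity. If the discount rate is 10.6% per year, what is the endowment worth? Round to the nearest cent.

Level perpetuity: PV = C / r = €22,000.00 / 0.106 = €207,547.17

€207547.17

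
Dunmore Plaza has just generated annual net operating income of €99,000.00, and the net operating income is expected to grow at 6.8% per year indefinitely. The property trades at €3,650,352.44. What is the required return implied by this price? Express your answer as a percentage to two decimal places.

D₁ = €99,000.00 × 1.068 = €105,732.0000
P = D₁/(r − g) ⇒ r = D₁/P + g = €105,732.0000/€3,650,352.44 + 0.068 = 0.028965 + 0.068 = 0.096965

9.70%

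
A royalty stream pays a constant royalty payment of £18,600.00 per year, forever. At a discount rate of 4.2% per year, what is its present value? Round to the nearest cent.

Level perpetuity: PV = C / r = £18,600.00 / 0.042 = £442,857.14

£442857.14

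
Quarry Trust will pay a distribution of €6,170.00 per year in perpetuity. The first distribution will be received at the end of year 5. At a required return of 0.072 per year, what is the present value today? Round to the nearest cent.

€64889.37

Value at end of year 4: C / r = €6,170.00 / 0.072 = €85,694.4444
Discount to today: PV = €85,694.4444 / (1 + 0.072)^4 = €85,694.4444 / 1.320624 = €64,889.37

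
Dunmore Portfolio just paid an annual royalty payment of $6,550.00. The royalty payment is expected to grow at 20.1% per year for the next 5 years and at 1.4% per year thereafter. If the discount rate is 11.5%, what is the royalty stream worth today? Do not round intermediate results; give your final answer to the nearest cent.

$136498.99

D_1 = 7866.55000
D_2 = 9447.72655
D_3 = 11346.71959
D_4 = 13627.41022
D_5 = 16366.51968
Terminal value at year 5: TV = D_5×(1+g_2)/(r−g_2) = 16595.65095/0.101 = 164313.37578
P_0 = D_1/(1+r)^1 + D_2/(1+r)^2 + D_3/(1+r)^3 + D_4/(1+r)^4 + D_5/(1+r)^5 + TV/(1+r)^5
    = 7055.20179 + 7599.36982 + 8185.50956 + 8816.85828 + 9496.90295 + 95345.14450 = 136498.98692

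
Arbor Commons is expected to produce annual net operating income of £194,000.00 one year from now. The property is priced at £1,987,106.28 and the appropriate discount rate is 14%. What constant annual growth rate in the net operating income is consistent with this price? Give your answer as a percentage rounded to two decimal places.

4.24%

P = D₁/(r−g) ⇒ g = r − D₁/P = 0.14 − £194,000.00/£1,987,106.28 = 0.042371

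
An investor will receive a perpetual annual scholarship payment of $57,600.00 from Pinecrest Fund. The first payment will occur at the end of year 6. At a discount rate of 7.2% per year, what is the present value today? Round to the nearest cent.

$565087.97

Value at end of year 5: C / r = $57,600.00 / 0.072 = $800,000.0000
Discount to today: PV = $800,000.0000 / (1 + 0.072)^5 = $800,000.0000 / 1.415709 = $565,087.97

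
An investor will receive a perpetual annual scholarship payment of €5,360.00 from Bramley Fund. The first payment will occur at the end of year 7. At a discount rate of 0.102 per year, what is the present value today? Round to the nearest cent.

€29341.01

Value at end of year 6: C / r = €5,360.00 / 0.102 = €52,549.0196
Discount to today: PV = €52,549.0196 / (1 + 0.102)^6 = €52,549.0196 / 1.790975 = €29,341.01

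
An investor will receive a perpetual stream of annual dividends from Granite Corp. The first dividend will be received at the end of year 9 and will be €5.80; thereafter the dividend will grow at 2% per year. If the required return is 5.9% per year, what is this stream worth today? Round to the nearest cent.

€94.01

Value at end of year 8: C₁ / (r − g) = €5.80 / (0.059 − 0.02) = €148.7179
Discount to today: PV = €148.7179 / (1 + 0.059)^8 = €148.7179 / 1.581859 = €94.01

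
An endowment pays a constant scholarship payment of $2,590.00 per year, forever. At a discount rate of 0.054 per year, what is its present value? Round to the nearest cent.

$47962.96

Level perpetuity: PV = C / r = $2,590.00 / 0.054 = $47,962.96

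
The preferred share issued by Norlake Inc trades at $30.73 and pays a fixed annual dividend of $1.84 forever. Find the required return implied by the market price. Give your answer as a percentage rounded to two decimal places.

P = C/r ⇒ r = C/P = $1.84/$30.73 = 0.059876

5.99%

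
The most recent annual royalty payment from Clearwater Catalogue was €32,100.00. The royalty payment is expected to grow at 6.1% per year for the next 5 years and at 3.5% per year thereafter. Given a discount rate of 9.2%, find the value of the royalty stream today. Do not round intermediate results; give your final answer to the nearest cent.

D_1 = 34058.10000
D_2 = 36135.64410
D_3 = 38339.91839
D_4 = 40678.65341
D_5 = 43160.05127
Terminal value at year 5: TV = D_5×(1+g_2)/(r−g_2) = 44670.65306/0.057 = 783695.66780
P_0 = D_1/(1+r)^1 + D_2/(1+r)^2 + D_3/(1+r)^3 + D_4/(1+r)^4 + D_5/(1+r)^5 + TV/(1+r)^5
    = 31188.73626 + 30303.34174 + 29443.08203 + 28607.24363 + 27795.13323 + 504701.10338 = 652038.64027

€652038.64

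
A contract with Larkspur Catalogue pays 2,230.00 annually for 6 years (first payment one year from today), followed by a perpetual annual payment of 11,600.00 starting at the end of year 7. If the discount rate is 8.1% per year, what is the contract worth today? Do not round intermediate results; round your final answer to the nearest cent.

100024.59

PV of 6-year annuity: 2,230.00 × [1 − (1+0.081)^−6] / 0.081 = 10277.82216
Perpetuity value at year 6: 11,600.00 / 0.081 = 143209.87654
PV of perpetuity: 143209.87654 / (1+0.081)^6 = 89746.76575
Total PV = 10277.82216 + 89746.76575 = 100024.58791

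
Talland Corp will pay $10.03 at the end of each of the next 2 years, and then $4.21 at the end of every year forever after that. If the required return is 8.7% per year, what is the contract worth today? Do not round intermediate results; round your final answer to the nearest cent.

$58.67

PV of 2-year annuity: $10.03 × [1 − (1+0.087)^−2] / 0.087 = 17.71594
Perpetuity value at year 2: $4.21 / 0.087 = 48.39080
PV of perpetuity: 48.39080 / (1+0.087)^2 = 40.95470
Total PV = 17.71594 + 40.95470 = 58.67064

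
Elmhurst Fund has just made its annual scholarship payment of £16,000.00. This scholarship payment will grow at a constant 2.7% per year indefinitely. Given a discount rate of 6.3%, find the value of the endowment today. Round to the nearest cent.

£456444.44

D₁ = D₀ × (1 + g) = £16,000.00 × 1.027 = £16,432.0000
Growing perpetuity: P = D₁ / (r − g) = £16,432.0000 / (0.063 − 0.027) = £456,444.44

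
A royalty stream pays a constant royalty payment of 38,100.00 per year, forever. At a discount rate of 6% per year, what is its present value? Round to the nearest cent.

635000.00

Level perpetuity: PV = C / r = 38,100.00 / 0.06 = 635,000.00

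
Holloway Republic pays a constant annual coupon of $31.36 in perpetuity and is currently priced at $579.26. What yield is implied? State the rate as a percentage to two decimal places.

5.41%

P = C/r ⇒ r = C/P = $31.36/$579.26 = 0.054138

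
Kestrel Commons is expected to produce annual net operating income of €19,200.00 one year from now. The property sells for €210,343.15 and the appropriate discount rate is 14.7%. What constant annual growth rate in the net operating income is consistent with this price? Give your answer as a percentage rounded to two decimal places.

P = D₁/(r−g) ⇒ g = r − D₁/P = 0.147 − €19,200.00/€210,343.15 = 0.055721

5.57%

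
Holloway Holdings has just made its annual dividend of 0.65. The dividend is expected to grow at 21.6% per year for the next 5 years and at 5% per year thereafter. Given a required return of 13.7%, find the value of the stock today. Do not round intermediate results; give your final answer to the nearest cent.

D_1 = 0.79040
D_2 = 0.96113
D_3 = 1.16873
D_4 = 1.42118
D_5 = 1.72815
Terminal value at year 5: TV = D_5×(1+g_2)/(r−g_2) = 1.81456/0.087 = 20.85697
P_0 = D_1/(1+r)^1 + D_2/(1+r)^2 + D_3/(1+r)^3 + D_4/(1+r)^4 + D_5/(1+r)^5 + TV/(1+r)^5
    = 0.69516 + 0.74346 + 0.79512 + 0.85037 + 0.90945 + 10.97612 = 14.96968

14.97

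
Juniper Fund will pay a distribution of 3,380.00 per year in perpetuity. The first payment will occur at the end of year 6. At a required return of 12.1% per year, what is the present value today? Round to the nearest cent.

15779.86

Value at end of year 5: C / r = 3,380.00 / 0.121 = 27,933.8843
Discount to today: PV = 27,933.8843 / (1 + 0.121)^5 = 27,933.8843 / 1.770223 = 15,779.86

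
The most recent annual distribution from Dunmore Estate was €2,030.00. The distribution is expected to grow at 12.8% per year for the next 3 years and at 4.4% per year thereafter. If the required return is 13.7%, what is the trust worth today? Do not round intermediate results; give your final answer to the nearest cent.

D_1 = 2289.84000
D_2 = 2582.93952
D_3 = 2913.55578
Terminal value at year 3: TV = D_3×(1+g_2)/(r−g_2) = 3041.75223/0.093 = 32707.01326
P_0 = D_1/(1+r)^1 + D_2/(1+r)^2 + D_3/(1+r)^3 + TV/(1+r)^3
    = 2013.93140 + 1997.98999 + 1982.17476 + 22251.51026 = 28245.60641

€28245.61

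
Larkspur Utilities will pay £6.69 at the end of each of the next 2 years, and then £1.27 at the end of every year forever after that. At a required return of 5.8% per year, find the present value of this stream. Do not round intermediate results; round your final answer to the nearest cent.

£31.86

PV of 2-year annuity: £6.69 × [1 − (1+0.058)^−2] / 0.058 = 12.29986
Perpetuity value at year 2: £1.27 / 0.058 = 21.89655
PV of perpetuity: 21.89655 / (1+0.058)^2 = 19.56160
Total PV = 12.29986 + 19.56160 = 31.86146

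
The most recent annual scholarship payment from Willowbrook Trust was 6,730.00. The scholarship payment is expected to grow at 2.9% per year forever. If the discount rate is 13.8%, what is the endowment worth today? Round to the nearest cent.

63533.67

D₁ = D₀ × (1 + g) = 6,730.00 × 1.029 = 6,925.1700
Growing perpetuity: P = D₁ / (r − g) = 6,925.1700 / (0.138 − 0.029) = 63,533.67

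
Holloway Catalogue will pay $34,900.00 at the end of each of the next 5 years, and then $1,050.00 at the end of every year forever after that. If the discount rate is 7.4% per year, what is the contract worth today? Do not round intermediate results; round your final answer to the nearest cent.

$151506.97

PV of 5-year annuity: $34,900.00 × [1 − (1+0.074)^−5] / 0.074 = 141577.27321
Perpetuity value at year 5: $1,050.00 / 0.074 = 14189.18919
PV of perpetuity: 14189.18919 / (1+0.074)^5 = 9929.70103
Total PV = 141577.27321 + 9929.70103 = 151506.97424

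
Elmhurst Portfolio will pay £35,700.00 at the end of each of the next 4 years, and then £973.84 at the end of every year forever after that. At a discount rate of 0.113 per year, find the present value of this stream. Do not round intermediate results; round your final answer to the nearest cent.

PV of 4-year annuity: £35,700.00 × [1 − (1+0.113)^−4] / 0.113 = 110051.59480
Perpetuity value at year 4: £973.84 / 0.113 = 8618.05310
PV of perpetuity: 8618.05310 / (1+0.113)^4 = 5616.01822
Total PV = 110051.59480 + 5616.01822 = 115667.61302

£115667.61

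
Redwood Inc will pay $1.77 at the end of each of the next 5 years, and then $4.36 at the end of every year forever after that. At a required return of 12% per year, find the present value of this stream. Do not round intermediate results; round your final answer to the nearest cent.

PV of 5-year annuity: $1.77 × [1 − (1+0.12)^−5] / 0.12 = 6.38045
Perpetuity value at year 5: $4.36 / 0.12 = 36.33333
PV of perpetuity: 36.33333 / (1+0.12)^5 = 20.61651
Total PV = 6.38045 + 20.61651 = 26.99696

$27.00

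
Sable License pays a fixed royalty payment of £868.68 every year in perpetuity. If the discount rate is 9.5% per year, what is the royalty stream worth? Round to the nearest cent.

£9144.00

Level perpetuity: PV = C / r = £868.68 / 0.095 = £9,144.00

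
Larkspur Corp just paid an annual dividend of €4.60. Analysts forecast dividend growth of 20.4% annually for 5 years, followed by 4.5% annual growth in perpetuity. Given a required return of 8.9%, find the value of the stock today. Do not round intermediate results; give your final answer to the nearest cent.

D_1 = 5.53840
D_2 = 6.66823
D_3 = 8.02855
D_4 = 9.66638
D_5 = 11.63832
Terminal value at year 5: TV = D_5×(1+g_2)/(r−g_2) = 12.16204/0.044 = 276.41008
P_0 = D_1/(1+r)^1 + D_2/(1+r)^2 + D_3/(1+r)^3 + D_4/(1+r)^4 + D_5/(1+r)^5 + TV/(1+r)^5
    = 5.08577 + 5.62283 + 6.21661 + 6.87309 + 7.59890 + 180.47393 = 211.87114

€211.87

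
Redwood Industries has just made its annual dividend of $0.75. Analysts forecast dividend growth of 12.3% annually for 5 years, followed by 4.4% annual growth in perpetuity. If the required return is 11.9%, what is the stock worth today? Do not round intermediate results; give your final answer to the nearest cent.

D_1 = 0.84225
D_2 = 0.94585
D_3 = 1.06219
D_4 = 1.19283
D_5 = 1.33955
Terminal value at year 5: TV = D_5×(1+g_2)/(r−g_2) = 1.39849/0.075 = 18.64658
P_0 = D_1/(1+r)^1 + D_2/(1+r)^2 + D_3/(1+r)^3 + D_4/(1+r)^4 + D_5/(1+r)^5 + TV/(1+r)^5
    = 0.75268 + 0.75537 + 0.75807 + 0.76078 + 0.76350 + 10.62793 = 14.41834

$14.42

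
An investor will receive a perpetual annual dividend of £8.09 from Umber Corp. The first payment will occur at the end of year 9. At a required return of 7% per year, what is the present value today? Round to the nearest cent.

£67.26

Value at end of year 8: C / r = £8.09 / 0.07 = £115.5714
Discount to today: PV = £115.5714 / (1 + 0.07)^8 = £115.5714 / 1.718186 = £67.26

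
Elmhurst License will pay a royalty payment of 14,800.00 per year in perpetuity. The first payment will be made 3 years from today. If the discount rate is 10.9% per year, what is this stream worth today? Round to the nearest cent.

110400.78

Value at end of year 2: C / r = 14,800.00 / 0.109 = 135,779.8165
Discount to today: PV = 135,779.8165 / (1 + 0.109)^2 = 135,779.8165 / 1.229881 = 110,400.78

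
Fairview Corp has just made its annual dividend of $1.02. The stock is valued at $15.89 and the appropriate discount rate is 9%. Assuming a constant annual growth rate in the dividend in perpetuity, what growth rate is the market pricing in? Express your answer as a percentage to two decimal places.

P = D₀(1+g)/(r−g) ⇒ P(r−g) = D₀(1+g) ⇒ g(P+D₀) = P·r − D₀
g = (P·r − D₀)/(P + D₀) = ($15.89×0.09 − $1.02) / ($15.89 + $1.02) = 0.024252

2.43%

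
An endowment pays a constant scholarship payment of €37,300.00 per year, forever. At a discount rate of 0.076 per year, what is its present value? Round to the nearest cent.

Level perpetuity: PV = C / r = €37,300.00 / 0.076 = €490,789.47

€490789.47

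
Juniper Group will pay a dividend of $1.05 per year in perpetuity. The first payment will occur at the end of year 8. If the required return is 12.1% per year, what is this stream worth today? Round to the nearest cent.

Value at end of year 7: C / r = $1.05 / 0.121 = $8.6777
Discount to today: PV = $8.6777 / (1 + 0.121)^7 = $8.6777 / 2.224535 = $3.90

$3.90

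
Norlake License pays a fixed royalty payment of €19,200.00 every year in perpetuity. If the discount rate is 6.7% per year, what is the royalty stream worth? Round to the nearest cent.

Level perpetuity: PV = C / r = €19,200.00 / 0.067 = €286,567.16

€286567.16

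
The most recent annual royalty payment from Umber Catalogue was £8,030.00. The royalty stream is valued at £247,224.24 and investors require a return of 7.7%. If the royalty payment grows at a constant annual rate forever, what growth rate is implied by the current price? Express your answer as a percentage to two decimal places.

4.31%

P = D₀(1+g)/(r−g) ⇒ P(r−g) = D₀(1+g) ⇒ g(P+D₀) = P·r − D₀
g = (P·r − D₀)/(P + D₀) = (£247,224.24×0.077 − £8,030.00) / (£247,224.24 + £8,030.00) = 0.043119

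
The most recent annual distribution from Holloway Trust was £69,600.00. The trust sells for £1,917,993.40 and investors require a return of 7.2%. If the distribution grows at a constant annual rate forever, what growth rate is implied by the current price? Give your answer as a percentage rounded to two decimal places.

P = D₀(1+g)/(r−g) ⇒ P(r−g) = D₀(1+g) ⇒ g(P+D₀) = P·r − D₀
g = (P·r − D₀)/(P + D₀) = (£1,917,993.40×0.072 − £69,600.00) / (£1,917,993.40 + £69,600.00) = 0.034462

3.45%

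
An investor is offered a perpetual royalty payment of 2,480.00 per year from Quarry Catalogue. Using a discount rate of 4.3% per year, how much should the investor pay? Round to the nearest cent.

57674.42

Level perpetuity: PV = C / r = 2,480.00 / 0.043 = 57,674.42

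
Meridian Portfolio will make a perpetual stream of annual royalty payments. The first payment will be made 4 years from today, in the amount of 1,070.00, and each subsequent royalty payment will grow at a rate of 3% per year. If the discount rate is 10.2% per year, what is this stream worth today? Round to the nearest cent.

Value at end of year 3: C₁ / (r − g) = 1,070.00 / (0.102 − 0.03) = 14,861.1111
Discount to today: PV = 14,861.1111 / (1 + 0.102)^3 = 14,861.1111 / 1.338273 = 11,104.69

11104.69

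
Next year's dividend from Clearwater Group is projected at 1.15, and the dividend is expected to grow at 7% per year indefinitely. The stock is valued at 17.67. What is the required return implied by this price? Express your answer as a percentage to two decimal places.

P = D₁/(r − g) ⇒ r = D₁/P + g = 1.1500/17.67 + 0.07 = 0.065082 + 0.07 = 0.135082

13.51%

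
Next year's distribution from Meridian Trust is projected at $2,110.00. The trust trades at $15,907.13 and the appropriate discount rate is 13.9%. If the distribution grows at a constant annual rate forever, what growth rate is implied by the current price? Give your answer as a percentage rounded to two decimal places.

0.64%

P = D₁/(r−g) ⇒ g = r − D₁/P = 0.139 − $2,110.00/$15,907.13 = 0.006355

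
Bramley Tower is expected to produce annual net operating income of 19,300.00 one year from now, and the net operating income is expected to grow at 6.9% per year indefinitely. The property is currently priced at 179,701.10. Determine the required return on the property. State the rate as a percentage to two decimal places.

P = D₁/(r − g) ⇒ r = D₁/P + g = 19,300.0000/179,701.10 + 0.069 = 0.107401 + 0.069 = 0.176401

17.64%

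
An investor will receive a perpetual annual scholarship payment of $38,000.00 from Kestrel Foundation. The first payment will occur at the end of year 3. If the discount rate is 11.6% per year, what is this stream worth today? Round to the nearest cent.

$263025.11

Value at end of year 2: C / r = $38,000.00 / 0.116 = $327,586.2069
Discount to today: PV = $327,586.2069 / (1 + 0.116)^2 = $327,586.2069 / 1.245456 = $263,025.11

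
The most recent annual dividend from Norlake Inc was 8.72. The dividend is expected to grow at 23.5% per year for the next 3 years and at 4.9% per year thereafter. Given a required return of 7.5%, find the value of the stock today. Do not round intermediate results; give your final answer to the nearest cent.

568.20

D_1 = 10.76920
D_2 = 13.29996
D_3 = 16.42545
Terminal value at year 3: TV = D_3×(1+g_2)/(r−g_2) = 17.23030/0.026 = 662.70386
P_0 = D_1/(1+r)^1 + D_2/(1+r)^2 + D_3/(1+r)^3 + TV/(1+r)^3
    = 10.01786 + 11.50889 + 13.22184 + 533.45047 = 568.19907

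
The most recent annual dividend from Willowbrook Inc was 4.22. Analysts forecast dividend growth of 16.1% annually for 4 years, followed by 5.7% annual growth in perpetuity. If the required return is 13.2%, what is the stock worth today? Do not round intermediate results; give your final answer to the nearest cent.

83.80

D_1 = 4.89942
D_2 = 5.68823
D_3 = 6.60403
D_4 = 7.66728
Terminal value at year 4: TV = D_4×(1+g_2)/(r−g_2) = 8.10432/0.075 = 108.05753
P_0 = D_1/(1+r)^1 + D_2/(1+r)^2 + D_3/(1+r)^3 + D_4/(1+r)^4 + TV/(1+r)^4
    = 4.32811 + 4.43899 + 4.55271 + 4.66934 + 65.80658 = 83.79573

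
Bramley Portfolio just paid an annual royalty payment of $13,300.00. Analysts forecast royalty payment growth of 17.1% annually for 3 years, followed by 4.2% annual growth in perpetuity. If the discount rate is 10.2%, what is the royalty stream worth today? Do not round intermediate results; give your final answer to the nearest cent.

$322245.06

D_1 = 15574.30000
D_2 = 18237.50530
D_3 = 21356.11871
Terminal value at year 3: TV = D_3×(1+g_2)/(r−g_2) = 22253.07569/0.06 = 370884.59487
P_0 = D_1/(1+r)^1 + D_2/(1+r)^2 + D_3/(1+r)^3 + TV/(1+r)^3
    = 14132.75862 + 15017.65912 + 15957.96626 + 277136.68080 = 322245.06480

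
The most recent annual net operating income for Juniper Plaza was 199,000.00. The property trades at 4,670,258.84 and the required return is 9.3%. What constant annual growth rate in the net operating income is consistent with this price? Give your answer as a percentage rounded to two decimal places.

4.83%

P = D₀(1+g)/(r−g) ⇒ P(r−g) = D₀(1+g) ⇒ g(P+D₀) = P·r − D₀
g = (P·r − D₀)/(P + D₀) = (4,670,258.84×0.093 − 199,000.00) / (4,670,258.84 + 199,000.00) = 0.048331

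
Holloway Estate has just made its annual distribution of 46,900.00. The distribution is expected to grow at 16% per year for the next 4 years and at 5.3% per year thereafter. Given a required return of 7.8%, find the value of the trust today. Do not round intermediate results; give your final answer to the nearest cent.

2874704.45

D_1 = 54404.00000
D_2 = 63108.64000
D_3 = 73206.02240
D_4 = 84918.98598
Terminal value at year 4: TV = D_4×(1+g_2)/(r−g_2) = 89419.69224/0.025 = 3576787.68965
P_0 = D_1/(1+r)^1 + D_2/(1+r)^2 + D_3/(1+r)^3 + D_4/(1+r)^4 + TV/(1+r)^4
    = 50467.53247 + 54306.43568 + 58437.35194 + 62882.49374 + 2648610.63614 = 2874704.44996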